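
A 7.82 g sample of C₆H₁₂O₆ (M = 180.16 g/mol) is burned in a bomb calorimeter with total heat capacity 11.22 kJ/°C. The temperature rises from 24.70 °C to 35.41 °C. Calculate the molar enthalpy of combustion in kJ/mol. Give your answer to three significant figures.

ΔH = -2770 kJ/mol

ΔT = 35.41 − 24.70 = 10.71 °C
q_cal = C_cal × ΔT = 11.22 × 10.71 = 120.1662 kJ
n = 7.82 / 180.16 = 0.04341 mol
q_rxn = −q_cal = -120.1662 kJ
ΔH = -120.1662 / 0.04341 = -2768 kJ/mol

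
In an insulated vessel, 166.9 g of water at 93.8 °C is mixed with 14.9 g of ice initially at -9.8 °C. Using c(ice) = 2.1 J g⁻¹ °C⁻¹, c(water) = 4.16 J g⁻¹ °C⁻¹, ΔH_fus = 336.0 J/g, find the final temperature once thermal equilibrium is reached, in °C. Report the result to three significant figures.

T_f = 79.1 °C

Heat to bring ice to 0 °C and melt it: q₁ = 14.9×2.1×9.8 + 14.9×336.0 = 5313.0 J
Heat the water can supply cooling to 0 °C: 166.9×4.16×93.8 = 65125.7 J > q₁, so all ice melts.
Energy balance: 166.9×4.16×(93.8 − T) = 5313.0 + 14.9×4.16×(T − 0)
694.304(93.8 − T) = 5313.0 + 61.984 T
65125.7 − 5313.0 = 756.288 T
T = 59812.7 / 756.288 = 79.09 °C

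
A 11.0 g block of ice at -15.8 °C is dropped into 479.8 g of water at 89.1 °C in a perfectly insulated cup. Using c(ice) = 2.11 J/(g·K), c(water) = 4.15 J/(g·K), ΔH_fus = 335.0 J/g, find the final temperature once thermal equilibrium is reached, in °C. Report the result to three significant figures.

Heat to bring ice to 0 °C and melt it: q₁ = 11.0×2.11×15.8 + 11.0×335.0 = 4051.7 J
Heat the water can supply cooling to 0 °C: 479.8×4.15×89.1 = 177413 J > q₁, so all ice melts.
Energy balance: 479.8×4.15×(89.1 − T) = 4051.7 + 11.0×4.15×(T − 0)
1991.17(89.1 − T) = 4051.7 + 45.65 T
177413 − 4051.7 = 2036.82 T
T = 173361.3 / 2036.82 = 85.11 °C

T_f = 85.1 °C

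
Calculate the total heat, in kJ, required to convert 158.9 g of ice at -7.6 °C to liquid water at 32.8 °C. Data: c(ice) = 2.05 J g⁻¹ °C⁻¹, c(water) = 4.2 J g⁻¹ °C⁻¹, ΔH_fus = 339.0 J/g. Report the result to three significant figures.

q1 (heat ice -7.6→0.0 °C): 158.9 × 2.05 × 7.6 = 2476 J
q2 (melt at 0 °C): 158.9 × 339.0 = 53867 J
q3 (heat water 0.0→32.8 °C): 158.9 × 4.2 × 32.8 = 21890 J
Total: 2476 + 53867 + 21890 = 78233 J = 78.2 kJ

q = 78.2 kJ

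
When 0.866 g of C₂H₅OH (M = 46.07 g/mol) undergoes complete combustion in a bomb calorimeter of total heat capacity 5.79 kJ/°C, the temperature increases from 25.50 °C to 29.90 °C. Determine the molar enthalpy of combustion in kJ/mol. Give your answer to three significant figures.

ΔH = -1360 kJ/mol

ΔT = 29.90 − 25.50 = 4.40 °C
q_cal = C_cal × ΔT = 5.79 × 4.40 = 25.476 kJ
n = 0.866 / 46.07 = 0.01880 mol
q_rxn = −q_cal = -25.476 kJ
ΔH = -25.476 / 0.01880 = -1355 kJ/mol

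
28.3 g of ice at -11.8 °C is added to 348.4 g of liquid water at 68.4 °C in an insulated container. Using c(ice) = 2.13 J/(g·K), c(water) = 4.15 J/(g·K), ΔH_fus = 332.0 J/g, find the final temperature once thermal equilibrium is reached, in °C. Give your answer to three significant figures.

T_f = 56.8 °C

Heat to bring ice to 0 °C and melt it: q₁ = 28.3×2.13×11.8 + 28.3×332.0 = 10107 J
Heat the water can supply cooling to 0 °C: 348.4×4.15×68.4 = 98896.8 J > q₁, so all ice melts.
Energy balance: 348.4×4.15×(68.4 − T) = 10107 + 28.3×4.15×(T − 0)
1445.86(68.4 − T) = 10107 + 117.445 T
98896.8 − 10107 = 1563.305 T
T = 88789.8 / 1563.305 = 56.80 °C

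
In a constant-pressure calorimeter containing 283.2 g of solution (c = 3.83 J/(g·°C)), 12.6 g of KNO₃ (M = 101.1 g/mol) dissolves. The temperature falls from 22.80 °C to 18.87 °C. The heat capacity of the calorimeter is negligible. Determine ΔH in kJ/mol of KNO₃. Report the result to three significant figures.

ΔH = 34.2 kJ/mol

|ΔT| = |18.87 − 22.80| = 3.93 °C
|q_surr| = (283.2 × 3.83) × 3.93 = 1084.656 × 3.93 = 4263 J
n(KNO₃) = 12.6 / 101.1 = 0.1246 mol
Temperature fell, so q_rxn = +|q_surr| = 4.263 kJ
ΔH = q_rxn / n = 34.21 kJ/mol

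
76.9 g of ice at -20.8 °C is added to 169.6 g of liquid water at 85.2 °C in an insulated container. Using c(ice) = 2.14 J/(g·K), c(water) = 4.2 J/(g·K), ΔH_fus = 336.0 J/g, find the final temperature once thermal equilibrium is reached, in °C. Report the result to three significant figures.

Heat to bring ice to 0 °C and melt it: q₁ = 76.9×2.14×20.8 + 76.9×336.0 = 29261 J
Heat the water can supply cooling to 0 °C: 169.6×4.2×85.2 = 60689.7 J > q₁, so all ice melts.
Energy balance: 169.6×4.2×(85.2 − T) = 29261 + 76.9×4.2×(T − 0)
712.32(85.2 − T) = 29261 + 322.98 T
60689.7 − 29261 = 1035.30 T
T = 31428.7 / 1035.30 = 30.36 °C

T_f = 30.4 °C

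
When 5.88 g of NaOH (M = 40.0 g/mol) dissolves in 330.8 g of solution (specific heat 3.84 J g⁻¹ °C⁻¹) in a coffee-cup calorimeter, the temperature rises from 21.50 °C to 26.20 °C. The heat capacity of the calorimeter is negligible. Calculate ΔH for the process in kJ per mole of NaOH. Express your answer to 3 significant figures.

ΔH = -40.6 kJ/mol

|ΔT| = |26.20 − 21.50| = 4.70 °C
|q_surr| = (330.8 × 3.84) × 4.70 = 1270.272 × 4.70 = 5970 J
n(NaOH) = 5.88 / 40.0 = 0.1470 mol
Temperature rose, so q_rxn = −|q_surr| = -5.970 kJ
ΔH = q_rxn / n = -40.61 kJ/mol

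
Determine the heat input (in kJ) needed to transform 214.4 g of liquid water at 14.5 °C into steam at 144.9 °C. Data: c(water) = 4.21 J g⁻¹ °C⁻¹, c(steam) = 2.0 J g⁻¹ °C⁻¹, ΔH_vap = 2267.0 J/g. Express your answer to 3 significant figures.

q = 582 kJ

q1 (heat water 14.5→100.0 °C): 214.4 × 4.21 × 85.5 = 77174 J
q2 (vaporize at 100 °C): 214.4 × 2267.0 = 486045 J
q3 (heat steam 100.0→144.9 °C): 214.4 × 2.0 × 44.9 = 19253 J
Total: 77174 + 486045 + 19253 = 582472 J = 582 kJ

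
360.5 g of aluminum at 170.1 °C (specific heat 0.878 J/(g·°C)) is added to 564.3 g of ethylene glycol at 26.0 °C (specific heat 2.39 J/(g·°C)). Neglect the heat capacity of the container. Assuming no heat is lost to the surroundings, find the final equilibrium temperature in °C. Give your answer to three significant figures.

T_f = 53.4 °C

Heat lost by aluminum = heat gained by ethylene glycol.
(360.5)(0.878)(170.1 − T) = (564.3)(2.39)(T − 26.0)
316.519 (170.1 − T) = 1348.677 (T − 26.0)
53840 − 316.519 T = 1348.677 T − 35066
88906 = 1665.196 T
T = 53.39 °C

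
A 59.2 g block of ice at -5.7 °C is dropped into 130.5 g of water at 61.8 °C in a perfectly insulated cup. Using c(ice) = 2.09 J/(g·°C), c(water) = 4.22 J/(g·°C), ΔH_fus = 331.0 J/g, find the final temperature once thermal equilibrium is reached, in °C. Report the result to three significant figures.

T_f = 17.2 °C

Heat to bring ice to 0 °C and melt it: q₁ = 59.2×2.09×5.7 + 59.2×331.0 = 20300 J
Heat the water can supply cooling to 0 °C: 130.5×4.22×61.8 = 34033.9 J > q₁, so all ice melts.
Energy balance: 130.5×4.22×(61.8 − T) = 20300 + 59.2×4.22×(T − 0)
550.71(61.8 − T) = 20300 + 249.824 T
34033.9 − 20300 = 800.534 T
T = 13733.9 / 800.534 = 17.16 °C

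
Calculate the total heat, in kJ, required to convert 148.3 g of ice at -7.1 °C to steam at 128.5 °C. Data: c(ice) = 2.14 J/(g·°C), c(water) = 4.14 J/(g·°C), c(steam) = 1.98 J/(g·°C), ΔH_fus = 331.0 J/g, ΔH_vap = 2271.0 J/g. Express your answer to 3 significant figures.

q = 458 kJ

q1 (heat ice -7.1→0.0 °C): 148.3 × 2.14 × 7.1 = 2253 J
q2 (melt at 0 °C): 148.3 × 331.0 = 49087 J
q3 (heat water 0.0→100.0 °C): 148.3 × 4.14 × 100.0 = 61396 J
q4 (vaporize at 100 °C): 148.3 × 2271.0 = 336789 J
q5 (heat steam 100.0→128.5 °C): 148.3 × 1.98 × 28.5 = 8369 J
Total: 2253 + 49087 + 61396 + 336789 + 8369 = 457894 J = 458 kJ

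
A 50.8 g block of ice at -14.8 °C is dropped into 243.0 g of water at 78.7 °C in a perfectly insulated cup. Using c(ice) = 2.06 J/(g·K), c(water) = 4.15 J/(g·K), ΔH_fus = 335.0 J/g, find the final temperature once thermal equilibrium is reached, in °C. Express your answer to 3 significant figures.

T_f = 49.9 °C

Heat to bring ice to 0 °C and melt it: q₁ = 50.8×2.06×14.8 + 50.8×335.0 = 18567 J
Heat the water can supply cooling to 0 °C: 243.0×4.15×78.7 = 79365.0 J > q₁, so all ice melts.
Energy balance: 243.0×4.15×(78.7 − T) = 18567 + 50.8×4.15×(T − 0)
1008.45(78.7 − T) = 18567 + 210.82 T
79365.0 − 18567 = 1219.27 T
T = 60798.0 / 1219.27 = 49.86 °C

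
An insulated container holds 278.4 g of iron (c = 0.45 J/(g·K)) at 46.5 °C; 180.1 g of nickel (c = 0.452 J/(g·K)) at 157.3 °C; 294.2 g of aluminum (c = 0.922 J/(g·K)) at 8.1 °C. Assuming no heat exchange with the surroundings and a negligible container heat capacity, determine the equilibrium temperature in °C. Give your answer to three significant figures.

Σ mᵢcᵢ(T − Tᵢ) = 0  ⇒  T = Σ mᵢcᵢTᵢ / Σ mᵢcᵢ
Σ mᵢcᵢ = 278.4×0.45 + 180.1×0.452 + 294.2×0.922 = 477.9376
Σ mᵢcᵢTᵢ = 125.28×46.5 + 81.4052×157.3 + 271.2524×8.1 = 20828
T = 20828 / 477.9376 = 43.58 °C

T_f = 43.6 °C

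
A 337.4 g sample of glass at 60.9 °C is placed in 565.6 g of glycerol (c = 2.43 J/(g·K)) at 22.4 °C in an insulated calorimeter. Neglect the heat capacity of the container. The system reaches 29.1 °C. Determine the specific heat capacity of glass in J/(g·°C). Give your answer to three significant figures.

c = 0.858 J/(g·°C)

q_gained = (565.6 × 2.43) × (29.1 − 22.4) = 9209 J
q_lost = 337.4 × c × (60.9 − 29.1) = 10729.32 c
Set equal: c = 9209 / 10729.32 = 0.858 J/(g·°C)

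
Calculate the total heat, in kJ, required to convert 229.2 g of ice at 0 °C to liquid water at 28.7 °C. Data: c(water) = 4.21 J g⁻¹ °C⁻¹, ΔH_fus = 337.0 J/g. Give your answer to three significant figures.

q = 105 kJ

q1 (melt at 0 °C): 229.2 × 337.0 = 77240 J
q2 (heat water 0.0→28.7 °C): 229.2 × 4.21 × 28.7 = 27694 J
Total: 77240 + 27694 = 104934 J = 105 kJ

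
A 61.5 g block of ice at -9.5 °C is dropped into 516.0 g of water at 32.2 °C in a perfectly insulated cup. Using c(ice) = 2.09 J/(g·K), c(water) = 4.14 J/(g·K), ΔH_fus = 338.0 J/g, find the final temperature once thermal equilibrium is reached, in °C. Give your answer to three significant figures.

Heat to bring ice to 0 °C and melt it: q₁ = 61.5×2.09×9.5 + 61.5×338.0 = 22008 J
Heat the water can supply cooling to 0 °C: 516.0×4.14×32.2 = 68786.9 J > q₁, so all ice melts.
Energy balance: 516.0×4.14×(32.2 − T) = 22008 + 61.5×4.14×(T − 0)
2136.24(32.2 − T) = 22008 + 254.61 T
68786.9 − 22008 = 2390.85 T
T = 46778.9 / 2390.85 = 19.57 °C

T_f = 19.6 °C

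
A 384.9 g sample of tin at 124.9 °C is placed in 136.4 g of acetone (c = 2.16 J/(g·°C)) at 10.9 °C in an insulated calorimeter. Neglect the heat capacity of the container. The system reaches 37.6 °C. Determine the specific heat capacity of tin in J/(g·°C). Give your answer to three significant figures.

c = 0.234 J/(g·°C)

q_gained = (136.4 × 2.16) × (37.6 − 10.9) = 7866 J
q_lost = 384.9 × c × (124.9 − 37.6) = 33601.77 c
Set equal: c = 7866 / 33601.77 = 0.234 J/(g·°C)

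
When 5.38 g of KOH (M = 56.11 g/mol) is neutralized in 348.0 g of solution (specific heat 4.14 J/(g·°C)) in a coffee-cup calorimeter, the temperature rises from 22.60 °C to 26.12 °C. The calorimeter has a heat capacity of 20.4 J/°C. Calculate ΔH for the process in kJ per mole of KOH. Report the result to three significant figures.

ΔH = -53.6 kJ/mol

|ΔT| = |26.12 − 22.60| = 3.52 °C
|q_surr| = (348.0 × 4.14 + 20.4) × 3.52 = 1461.12 × 3.52 = 5143 J
n(KOH) = 5.38 / 56.11 = 0.09588 mol
Temperature rose, so q_rxn = −|q_surr| = -5.143 kJ
ΔH = q_rxn / n = -53.64 kJ/mol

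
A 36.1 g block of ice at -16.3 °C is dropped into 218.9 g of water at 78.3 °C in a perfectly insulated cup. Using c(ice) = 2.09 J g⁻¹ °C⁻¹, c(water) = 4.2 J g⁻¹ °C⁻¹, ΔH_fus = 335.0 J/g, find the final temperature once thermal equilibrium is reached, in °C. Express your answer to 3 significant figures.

Heat to bring ice to 0 °C and melt it: q₁ = 36.1×2.09×16.3 + 36.1×335.0 = 13323 J
Heat the water can supply cooling to 0 °C: 218.9×4.2×78.3 = 71987.5 J > q₁, so all ice melts.
Energy balance: 218.9×4.2×(78.3 − T) = 13323 + 36.1×4.2×(T − 0)
919.38(78.3 − T) = 13323 + 151.62 T
71987.5 − 13323 = 1071.00 T
T = 58664.5 / 1071.00 = 54.78 °C

T_f = 54.8 °C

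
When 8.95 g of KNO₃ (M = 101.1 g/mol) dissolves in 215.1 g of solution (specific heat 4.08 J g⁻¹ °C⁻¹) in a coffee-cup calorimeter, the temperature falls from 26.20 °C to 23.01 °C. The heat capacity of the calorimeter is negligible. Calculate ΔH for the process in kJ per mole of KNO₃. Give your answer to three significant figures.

ΔH = 31.6 kJ/mol

|ΔT| = |23.01 − 26.20| = 3.19 °C
|q_surr| = (215.1 × 4.08) × 3.19 = 877.608 × 3.19 = 2800 J
n(KNO₃) = 8.95 / 101.1 = 0.08853 mol
Temperature fell, so q_rxn = +|q_surr| = 2.800 kJ
ΔH = q_rxn / n = 31.63 kJ/mol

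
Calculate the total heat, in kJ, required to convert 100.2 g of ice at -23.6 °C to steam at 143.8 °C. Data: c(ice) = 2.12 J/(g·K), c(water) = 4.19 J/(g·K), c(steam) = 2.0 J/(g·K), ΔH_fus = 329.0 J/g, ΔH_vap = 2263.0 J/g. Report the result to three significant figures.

q = 315 kJ

q1 (heat ice -23.6→0.0 °C): 100.2 × 2.12 × 23.6 = 5013 J
q2 (melt at 0 °C): 100.2 × 329.0 = 32966 J
q3 (heat water 0.0→100.0 °C): 100.2 × 4.19 × 100.0 = 41984 J
q4 (vaporize at 100 °C): 100.2 × 2263.0 = 226753 J
q5 (heat steam 100.0→143.8 °C): 100.2 × 2.0 × 43.8 = 8778 J
Total: 5013 + 32966 + 41984 + 226753 + 8778 = 315494 J = 315 kJ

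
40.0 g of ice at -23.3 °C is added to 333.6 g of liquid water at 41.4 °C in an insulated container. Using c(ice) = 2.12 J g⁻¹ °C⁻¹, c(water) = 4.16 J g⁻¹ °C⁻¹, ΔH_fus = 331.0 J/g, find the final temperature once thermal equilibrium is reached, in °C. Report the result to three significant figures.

Heat to bring ice to 0 °C and melt it: q₁ = 40.0×2.12×23.3 + 40.0×331.0 = 15216 J
Heat the water can supply cooling to 0 °C: 333.6×4.16×41.4 = 57453.9 J > q₁, so all ice melts.
Energy balance: 333.6×4.16×(41.4 − T) = 15216 + 40.0×4.16×(T − 0)
1387.776(41.4 − T) = 15216 + 166.4 T
57453.9 − 15216 = 1554.176 T
T = 42237.9 / 1554.176 = 27.18 °C

T_f = 27.2 °C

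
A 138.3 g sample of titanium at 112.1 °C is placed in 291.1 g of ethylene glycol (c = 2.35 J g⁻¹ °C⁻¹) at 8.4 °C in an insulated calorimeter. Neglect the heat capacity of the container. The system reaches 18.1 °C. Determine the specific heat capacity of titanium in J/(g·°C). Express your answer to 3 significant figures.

c = 0.510 J/(g·°C)

q_gained = (291.1 × 2.35) × (18.1 − 8.4) = 6636 J
q_lost = 138.3 × c × (112.1 − 18.1) = 13000.2 c
Set equal: c = 6636 / 13000.2 = 0.510 J/(g·°C)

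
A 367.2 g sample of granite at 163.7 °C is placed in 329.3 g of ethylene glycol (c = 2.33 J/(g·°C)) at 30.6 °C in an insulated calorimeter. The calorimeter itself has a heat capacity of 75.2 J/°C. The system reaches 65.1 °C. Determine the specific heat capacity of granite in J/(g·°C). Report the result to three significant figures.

q_gained = (329.3 × 2.33 + 75.2) × (65.1 − 30.6) = 29070 J
q_lost = 367.2 × c × (163.7 − 65.1) = 36205.92 c
Set equal: c = 29070 / 36205.92 = 0.803 J/(g·°C)

c = 0.803 J/(g·°C)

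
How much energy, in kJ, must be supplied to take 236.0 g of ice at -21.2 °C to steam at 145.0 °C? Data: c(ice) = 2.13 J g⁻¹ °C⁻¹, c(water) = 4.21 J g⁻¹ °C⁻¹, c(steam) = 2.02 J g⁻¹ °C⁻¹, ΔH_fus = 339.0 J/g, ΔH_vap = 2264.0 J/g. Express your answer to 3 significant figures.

q1 (heat ice -21.2→0.0 °C): 236.0 × 2.13 × 21.2 = 10657 J
q2 (melt at 0 °C): 236.0 × 339.0 = 80004 J
q3 (heat water 0.0→100.0 °C): 236.0 × 4.21 × 100.0 = 99356 J
q4 (vaporize at 100 °C): 236.0 × 2264.0 = 534304 J
q5 (heat steam 100.0→145.0 °C): 236.0 × 2.02 × 45.0 = 21452 J
Total: 10657 + 80004 + 99356 + 534304 + 21452 = 745773 J = 746 kJ

q = 746 kJ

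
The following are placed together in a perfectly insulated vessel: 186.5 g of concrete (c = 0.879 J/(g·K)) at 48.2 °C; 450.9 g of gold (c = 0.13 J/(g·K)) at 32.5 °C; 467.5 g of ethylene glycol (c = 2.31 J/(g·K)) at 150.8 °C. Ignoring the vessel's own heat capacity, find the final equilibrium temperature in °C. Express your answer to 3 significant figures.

Σ mᵢcᵢ(T − Tᵢ) = 0  ⇒  T = Σ mᵢcᵢTᵢ / Σ mᵢcᵢ
Σ mᵢcᵢ = 186.5×0.879 + 450.9×0.13 + 467.5×2.31 = 1302.4755
Σ mᵢcᵢTᵢ = 163.9335×48.2 + 58.617×32.5 + 1079.925×150.8 = 172660
T = 172660 / 1302.4755 = 132.6 °C

T_f = 133 °C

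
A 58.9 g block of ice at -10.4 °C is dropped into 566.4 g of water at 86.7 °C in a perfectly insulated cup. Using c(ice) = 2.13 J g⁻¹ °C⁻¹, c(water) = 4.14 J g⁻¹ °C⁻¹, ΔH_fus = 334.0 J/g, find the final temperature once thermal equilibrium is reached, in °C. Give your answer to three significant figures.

T_f = 70.4 °C

Heat to bring ice to 0 °C and melt it: q₁ = 58.9×2.13×10.4 + 58.9×334.0 = 20977 J
Heat the water can supply cooling to 0 °C: 566.4×4.14×86.7 = 203302 J > q₁, so all ice melts.
Energy balance: 566.4×4.14×(86.7 − T) = 20977 + 58.9×4.14×(T − 0)
2344.896(86.7 − T) = 20977 + 243.846 T
203302 − 20977 = 2588.742 T
T = 182325 / 2588.742 = 70.43 °C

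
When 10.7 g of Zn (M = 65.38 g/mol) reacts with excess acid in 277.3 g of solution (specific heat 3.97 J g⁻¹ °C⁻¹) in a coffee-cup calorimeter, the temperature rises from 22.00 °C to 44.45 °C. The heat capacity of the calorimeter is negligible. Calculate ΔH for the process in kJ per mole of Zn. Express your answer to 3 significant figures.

ΔH = -151 kJ/mol

|ΔT| = |44.45 − 22.00| = 22.45 °C
|q_surr| = (277.3 × 3.97) × 22.45 = 1100.881 × 22.45 = 24710 J
n(Zn) = 10.7 / 65.38 = 0.1637 mol
Temperature rose, so q_rxn = −|q_surr| = -24.71 kJ
ΔH = q_rxn / n = -150.9 kJ/mol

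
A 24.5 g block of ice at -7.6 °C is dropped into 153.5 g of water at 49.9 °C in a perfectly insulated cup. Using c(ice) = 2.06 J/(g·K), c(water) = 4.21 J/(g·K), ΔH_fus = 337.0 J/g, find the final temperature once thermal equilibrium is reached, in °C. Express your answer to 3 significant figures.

Heat to bring ice to 0 °C and melt it: q₁ = 24.5×2.06×7.6 + 24.5×337.0 = 8640.1 J
Heat the water can supply cooling to 0 °C: 153.5×4.21×49.9 = 32247.1 J > q₁, so all ice melts.
Energy balance: 153.5×4.21×(49.9 − T) = 8640.1 + 24.5×4.21×(T − 0)
646.235(49.9 − T) = 8640.1 + 103.145 T
32247.1 − 8640.1 = 749.380 T
T = 23607.0 / 749.380 = 31.50 °C

T_f = 31.5 °C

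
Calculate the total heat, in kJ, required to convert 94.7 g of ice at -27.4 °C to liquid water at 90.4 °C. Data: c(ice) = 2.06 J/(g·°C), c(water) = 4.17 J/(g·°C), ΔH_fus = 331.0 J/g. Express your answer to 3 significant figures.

q = 72.4 kJ

q1 (heat ice -27.4→0.0 °C): 94.7 × 2.06 × 27.4 = 5345 J
q2 (melt at 0 °C): 94.7 × 331.0 = 31346 J
q3 (heat water 0.0→90.4 °C): 94.7 × 4.17 × 90.4 = 35699 J
Total: 5345 + 31346 + 35699 = 72390 J = 72.4 kJ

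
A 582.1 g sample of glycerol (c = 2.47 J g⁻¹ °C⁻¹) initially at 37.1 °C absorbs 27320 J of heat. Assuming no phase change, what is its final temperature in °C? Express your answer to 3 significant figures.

T_f = 56.1 °C

ΔT = q / (m c) = 27320 / (582.1 × 2.47) = 19.00 °C
T_f = 37.1 + 19.00 = 56.10 °C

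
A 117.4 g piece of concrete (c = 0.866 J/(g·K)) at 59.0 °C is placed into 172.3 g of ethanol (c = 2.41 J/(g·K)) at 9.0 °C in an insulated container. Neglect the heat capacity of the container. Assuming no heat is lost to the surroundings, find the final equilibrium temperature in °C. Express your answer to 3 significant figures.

T_f = 18.8 °C

Heat lost by concrete = heat gained by ethanol.
(117.4)(0.866)(59.0 − T) = (172.3)(2.41)(T − 9.0)
101.6684 (59.0 − T) = 415.243 (T − 9.0)
5998.4 − 101.6684 T = 415.243 T − 3737.2
9735.6 = 516.9114 T
T = 18.83 °C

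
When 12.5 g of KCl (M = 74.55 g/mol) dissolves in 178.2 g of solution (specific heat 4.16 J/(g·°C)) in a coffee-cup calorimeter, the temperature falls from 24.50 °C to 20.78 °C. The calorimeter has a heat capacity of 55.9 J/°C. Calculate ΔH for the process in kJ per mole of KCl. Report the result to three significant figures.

ΔH = 17.7 kJ/mol

|ΔT| = |20.78 − 24.50| = 3.72 °C
|q_surr| = (178.2 × 4.16 + 55.9) × 3.72 = 797.212 × 3.72 = 2966 J
n(KCl) = 12.5 / 74.55 = 0.1677 mol
Temperature fell, so q_rxn = +|q_surr| = 2.966 kJ
ΔH = q_rxn / n = 17.69 kJ/mol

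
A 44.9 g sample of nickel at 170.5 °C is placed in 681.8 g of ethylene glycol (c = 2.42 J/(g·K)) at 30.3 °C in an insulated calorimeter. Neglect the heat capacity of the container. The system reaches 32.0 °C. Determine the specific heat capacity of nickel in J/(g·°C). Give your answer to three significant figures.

c = 0.451 J/(g·°C)

q_gained = (681.8 × 2.42) × (32.0 − 30.3) = 2805 J
q_lost = 44.9 × c × (170.5 − 32.0) = 6218.65 c
Set equal: c = 2805 / 6218.65 = 0.451 J/(g·°C)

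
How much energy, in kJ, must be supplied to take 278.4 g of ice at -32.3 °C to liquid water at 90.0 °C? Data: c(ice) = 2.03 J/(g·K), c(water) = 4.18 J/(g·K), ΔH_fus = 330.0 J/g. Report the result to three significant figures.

q = 215 kJ

q1 (heat ice -32.3→0.0 °C): 278.4 × 2.03 × 32.3 = 18254 J
q2 (melt at 0 °C): 278.4 × 330.0 = 91872 J
q3 (heat water 0.0→90.0 °C): 278.4 × 4.18 × 90.0 = 104734 J
Total: 18254 + 91872 + 104734 = 214860 J = 215 kJ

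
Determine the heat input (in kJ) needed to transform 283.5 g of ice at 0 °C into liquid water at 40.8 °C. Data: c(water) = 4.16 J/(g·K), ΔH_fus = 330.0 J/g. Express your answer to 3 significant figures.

q1 (melt at 0 °C): 283.5 × 330.0 = 93555 J
q2 (heat water 0.0→40.8 °C): 283.5 × 4.16 × 40.8 = 48118 J
Total: 93555 + 48118 = 141673 J = 142 kJ

q = 142 kJ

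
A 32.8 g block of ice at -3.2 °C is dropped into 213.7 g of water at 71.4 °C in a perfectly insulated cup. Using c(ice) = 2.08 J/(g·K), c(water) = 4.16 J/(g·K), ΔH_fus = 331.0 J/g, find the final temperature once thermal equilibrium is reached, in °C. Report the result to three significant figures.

Heat to bring ice to 0 °C and melt it: q₁ = 32.8×2.08×3.2 + 32.8×331.0 = 11075 J
Heat the water can supply cooling to 0 °C: 213.7×4.16×71.4 = 63474.0 J > q₁, so all ice melts.
Energy balance: 213.7×4.16×(71.4 − T) = 11075 + 32.8×4.16×(T − 0)
888.992(71.4 − T) = 11075 + 136.448 T
63474.0 − 11075 = 1025.440 T
T = 52399.0 / 1025.440 = 51.10 °C

T_f = 51.1 °C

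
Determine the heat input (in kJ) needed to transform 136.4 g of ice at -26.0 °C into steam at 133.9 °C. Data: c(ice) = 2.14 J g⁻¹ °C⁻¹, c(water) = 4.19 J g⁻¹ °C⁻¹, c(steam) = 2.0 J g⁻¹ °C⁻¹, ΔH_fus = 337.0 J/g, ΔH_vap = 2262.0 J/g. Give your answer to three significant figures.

q1 (heat ice -26.0→0.0 °C): 136.4 × 2.14 × 26.0 = 7589 J
q2 (melt at 0 °C): 136.4 × 337.0 = 45967 J
q3 (heat water 0.0→100.0 °C): 136.4 × 4.19 × 100.0 = 57152 J
q4 (vaporize at 100 °C): 136.4 × 2262.0 = 308537 J
q5 (heat steam 100.0→133.9 °C): 136.4 × 2.0 × 33.9 = 9248 J
Total: 7589 + 45967 + 57152 + 308537 + 9248 = 428493 J = 428 kJ

q = 428 kJ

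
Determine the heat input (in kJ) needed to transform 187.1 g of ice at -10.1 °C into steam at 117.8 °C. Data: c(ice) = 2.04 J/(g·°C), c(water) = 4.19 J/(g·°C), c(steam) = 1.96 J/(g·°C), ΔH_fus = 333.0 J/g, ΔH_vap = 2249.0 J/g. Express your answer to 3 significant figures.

q = 572 kJ

q1 (heat ice -10.1→0.0 °C): 187.1 × 2.04 × 10.1 = 3855 J
q2 (melt at 0 °C): 187.1 × 333.0 = 62304 J
q3 (heat water 0.0→100.0 °C): 187.1 × 4.19 × 100.0 = 78395 J
q4 (vaporize at 100 °C): 187.1 × 2249.0 = 420788 J
q5 (heat steam 100.0→117.8 °C): 187.1 × 1.96 × 17.8 = 6528 J
Total: 3855 + 62304 + 78395 + 420788 + 6528 = 571870 J = 572 kJ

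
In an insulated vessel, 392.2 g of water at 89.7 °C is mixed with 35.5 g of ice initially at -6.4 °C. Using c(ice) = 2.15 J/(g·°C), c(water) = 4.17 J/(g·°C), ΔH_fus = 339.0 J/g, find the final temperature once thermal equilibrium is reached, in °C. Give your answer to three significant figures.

Heat to bring ice to 0 °C and melt it: q₁ = 35.5×2.15×6.4 + 35.5×339.0 = 12523 J
Heat the water can supply cooling to 0 °C: 392.2×4.17×89.7 = 146702 J > q₁, so all ice melts.
Energy balance: 392.2×4.17×(89.7 − T) = 12523 + 35.5×4.17×(T − 0)
1635.474(89.7 − T) = 12523 + 148.035 T
146702 − 12523 = 1783.509 T
T = 134179 / 1783.509 = 75.23 °C

T_f = 75.2 °C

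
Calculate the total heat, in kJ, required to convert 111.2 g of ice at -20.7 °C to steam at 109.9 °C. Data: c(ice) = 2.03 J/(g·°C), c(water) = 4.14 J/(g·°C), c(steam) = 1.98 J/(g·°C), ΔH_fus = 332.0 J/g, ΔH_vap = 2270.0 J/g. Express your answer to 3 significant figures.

q1 (heat ice -20.7→0.0 °C): 111.2 × 2.03 × 20.7 = 4673 J
q2 (melt at 0 °C): 111.2 × 332.0 = 36918 J
q3 (heat water 0.0→100.0 °C): 111.2 × 4.14 × 100.0 = 46037 J
q4 (vaporize at 100 °C): 111.2 × 2270.0 = 252424 J
q5 (heat steam 100.0→109.9 °C): 111.2 × 1.98 × 9.9 = 2180 J
Total: 4673 + 36918 + 46037 + 252424 + 2180 = 342232 J = 342 kJ

q = 342 kJ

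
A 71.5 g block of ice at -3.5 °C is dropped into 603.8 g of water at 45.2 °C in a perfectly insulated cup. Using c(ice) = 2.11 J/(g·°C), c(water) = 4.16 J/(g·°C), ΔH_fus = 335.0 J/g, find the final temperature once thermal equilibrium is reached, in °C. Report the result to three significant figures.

T_f = 31.7 °C

Heat to bring ice to 0 °C and melt it: q₁ = 71.5×2.11×3.5 + 71.5×335.0 = 24481 J
Heat the water can supply cooling to 0 °C: 603.8×4.16×45.2 = 113534 J > q₁, so all ice melts.
Energy balance: 603.8×4.16×(45.2 − T) = 24481 + 71.5×4.16×(T − 0)
2511.808(45.2 − T) = 24481 + 297.44 T
113534 − 24481 = 2809.248 T
T = 89053 / 2809.248 = 31.70 °C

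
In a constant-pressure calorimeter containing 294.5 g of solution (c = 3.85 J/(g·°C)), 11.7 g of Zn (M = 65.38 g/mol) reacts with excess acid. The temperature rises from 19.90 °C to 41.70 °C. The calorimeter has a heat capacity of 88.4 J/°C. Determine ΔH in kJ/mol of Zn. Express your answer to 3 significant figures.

ΔH = -149 kJ/mol

|ΔT| = |41.70 − 19.90| = 21.80 °C
|q_surr| = (294.5 × 3.85 + 88.4) × 21.80 = 1222.225 × 21.80 = 26640 J
n(Zn) = 11.7 / 65.38 = 0.1790 mol
Temperature rose, so q_rxn = −|q_surr| = -26.64 kJ
ΔH = q_rxn / n = -148.8 kJ/mol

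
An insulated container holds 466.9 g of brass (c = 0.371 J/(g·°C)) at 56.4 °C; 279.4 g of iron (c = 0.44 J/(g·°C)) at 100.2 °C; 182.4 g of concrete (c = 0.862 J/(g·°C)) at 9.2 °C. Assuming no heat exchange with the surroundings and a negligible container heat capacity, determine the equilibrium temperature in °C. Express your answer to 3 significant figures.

T_f = 51.9 °C

Σ mᵢcᵢ(T − Tᵢ) = 0  ⇒  T = Σ mᵢcᵢTᵢ / Σ mᵢcᵢ
Σ mᵢcᵢ = 466.9×0.371 + 279.4×0.44 + 182.4×0.862 = 453.3847
Σ mᵢcᵢTᵢ = 173.2199×56.4 + 122.936×100.2 + 157.2288×9.2 = 23534
T = 23534 / 453.3847 = 51.91 °C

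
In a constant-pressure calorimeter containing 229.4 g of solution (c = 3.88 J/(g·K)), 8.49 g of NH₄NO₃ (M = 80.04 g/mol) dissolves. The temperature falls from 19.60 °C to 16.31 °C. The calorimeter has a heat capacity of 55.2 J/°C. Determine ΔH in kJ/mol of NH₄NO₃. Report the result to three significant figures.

ΔH = 29.3 kJ/mol

|ΔT| = |16.31 − 19.60| = 3.29 °C
|q_surr| = (229.4 × 3.88 + 55.2) × 3.29 = 945.272 × 3.29 = 3110 J
n(NH₄NO₃) = 8.49 / 80.04 = 0.1061 mol
Temperature fell, so q_rxn = +|q_surr| = 3.110 kJ
ΔH = q_rxn / n = 29.31 kJ/mol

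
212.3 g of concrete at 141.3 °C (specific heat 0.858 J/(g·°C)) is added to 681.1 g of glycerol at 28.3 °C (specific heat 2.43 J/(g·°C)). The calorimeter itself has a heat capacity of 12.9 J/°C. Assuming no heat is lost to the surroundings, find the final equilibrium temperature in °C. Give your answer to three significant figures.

Heat lost by concrete = heat gained by glycerol + calorimeter.
(212.3)(0.858)(141.3 − T) = [(681.1)(2.43) + 12.9](T − 28.3)
182.1534 (141.3 − T) = 1667.973 (T − 28.3)
25738 − 182.1534 T = 1667.973 T − 47204
72942 = 1850.1264 T
T = 39.43 °C

T_f = 39.4 °C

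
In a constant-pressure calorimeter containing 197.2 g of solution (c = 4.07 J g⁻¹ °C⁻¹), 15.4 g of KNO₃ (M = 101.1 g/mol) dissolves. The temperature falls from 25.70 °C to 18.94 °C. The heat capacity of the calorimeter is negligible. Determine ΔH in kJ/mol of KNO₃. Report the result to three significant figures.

|ΔT| = |18.94 − 25.70| = 6.76 °C
|q_surr| = (197.2 × 4.07) × 6.76 = 802.604 × 6.76 = 5426 J
n(KNO₃) = 15.4 / 101.1 = 0.1523 mol
Temperature fell, so q_rxn = +|q_surr| = 5.426 kJ
ΔH = q_rxn / n = 35.63 kJ/mol

ΔH = 35.6 kJ/mol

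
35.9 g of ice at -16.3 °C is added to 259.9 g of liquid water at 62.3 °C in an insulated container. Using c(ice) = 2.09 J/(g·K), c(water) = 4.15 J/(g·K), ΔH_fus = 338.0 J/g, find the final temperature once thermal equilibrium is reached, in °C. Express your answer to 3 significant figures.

T_f = 43.9 °C

Heat to bring ice to 0 °C and melt it: q₁ = 35.9×2.09×16.3 + 35.9×338.0 = 13357 J
Heat the water can supply cooling to 0 °C: 259.9×4.15×62.3 = 67195.8 J > q₁, so all ice melts.
Energy balance: 259.9×4.15×(62.3 − T) = 13357 + 35.9×4.15×(T − 0)
1078.585(62.3 − T) = 13357 + 148.985 T
67195.8 − 13357 = 1227.570 T
T = 53838.8 / 1227.570 = 43.86 °C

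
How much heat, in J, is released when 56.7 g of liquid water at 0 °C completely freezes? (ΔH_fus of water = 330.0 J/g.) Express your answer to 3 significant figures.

q = m × ΔH_fus = 56.7 × 330.0 = 18710 J

q = 18700 J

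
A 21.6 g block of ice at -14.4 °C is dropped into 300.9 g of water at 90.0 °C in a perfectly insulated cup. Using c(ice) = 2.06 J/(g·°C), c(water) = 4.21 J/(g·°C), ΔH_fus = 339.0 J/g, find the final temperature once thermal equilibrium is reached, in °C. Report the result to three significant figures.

Heat to bring ice to 0 °C and melt it: q₁ = 21.6×2.06×14.4 + 21.6×339.0 = 7963.1 J
Heat the water can supply cooling to 0 °C: 300.9×4.21×90.0 = 114011 J > q₁, so all ice melts.
Energy balance: 300.9×4.21×(90.0 − T) = 7963.1 + 21.6×4.21×(T − 0)
1266.789(90.0 − T) = 7963.1 + 90.936 T
114011 − 7963.1 = 1357.725 T
T = 106047.9 / 1357.725 = 78.11 °C

T_f = 78.1 °C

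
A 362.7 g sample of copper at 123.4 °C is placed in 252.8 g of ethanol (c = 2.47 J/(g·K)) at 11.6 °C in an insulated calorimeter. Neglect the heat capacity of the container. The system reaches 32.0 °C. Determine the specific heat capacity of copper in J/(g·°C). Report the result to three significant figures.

c = 0.384 J/(g·°C)

q_gained = (252.8 × 2.47) × (32.0 − 11.6) = 12740 J
q_lost = 362.7 × c × (123.4 − 32.0) = 33150.78 c
Set equal: c = 12740 / 33150.78 = 0.384 J/(g·°C)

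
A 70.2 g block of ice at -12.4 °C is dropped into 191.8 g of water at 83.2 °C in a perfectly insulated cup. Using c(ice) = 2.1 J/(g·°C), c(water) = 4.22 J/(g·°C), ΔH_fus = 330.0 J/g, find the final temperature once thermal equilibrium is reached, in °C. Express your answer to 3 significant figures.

Heat to bring ice to 0 °C and melt it: q₁ = 70.2×2.1×12.4 + 70.2×330.0 = 24994 J
Heat the water can supply cooling to 0 °C: 191.8×4.22×83.2 = 67341.7 J > q₁, so all ice melts.
Energy balance: 191.8×4.22×(83.2 − T) = 24994 + 70.2×4.22×(T − 0)
809.396(83.2 − T) = 24994 + 296.244 T
67341.7 − 24994 = 1105.640 T
T = 42347.7 / 1105.640 = 38.30 °C

T_f = 38.3 °C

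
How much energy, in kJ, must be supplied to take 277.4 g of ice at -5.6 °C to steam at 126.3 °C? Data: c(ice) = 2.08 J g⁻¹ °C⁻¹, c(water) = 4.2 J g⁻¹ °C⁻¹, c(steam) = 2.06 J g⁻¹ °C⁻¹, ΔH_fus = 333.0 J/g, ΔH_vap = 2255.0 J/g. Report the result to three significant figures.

q = 853 kJ

q1 (heat ice -5.6→0.0 °C): 277.4 × 2.08 × 5.6 = 3231 J
q2 (melt at 0 °C): 277.4 × 333.0 = 92374 J
q3 (heat water 0.0→100.0 °C): 277.4 × 4.2 × 100.0 = 116508 J
q4 (vaporize at 100 °C): 277.4 × 2255.0 = 625537 J
q5 (heat steam 100.0→126.3 °C): 277.4 × 2.06 × 26.3 = 15029 J
Total: 3231 + 92374 + 116508 + 625537 + 15029 = 852679 J = 853 kJ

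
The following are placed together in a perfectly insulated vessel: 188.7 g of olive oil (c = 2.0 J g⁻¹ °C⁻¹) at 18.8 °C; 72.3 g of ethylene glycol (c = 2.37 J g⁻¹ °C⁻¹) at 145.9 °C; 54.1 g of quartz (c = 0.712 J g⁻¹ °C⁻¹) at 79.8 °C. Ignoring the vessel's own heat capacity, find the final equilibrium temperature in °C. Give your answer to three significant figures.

Σ mᵢcᵢ(T − Tᵢ) = 0  ⇒  T = Σ mᵢcᵢTᵢ / Σ mᵢcᵢ
Σ mᵢcᵢ = 188.7×2.0 + 72.3×2.37 + 54.1×0.712 = 587.2702
Σ mᵢcᵢTᵢ = 377.4×18.8 + 171.351×145.9 + 38.5192×79.8 = 35169
T = 35169 / 587.2702 = 59.89 °C

T_f = 59.9 °C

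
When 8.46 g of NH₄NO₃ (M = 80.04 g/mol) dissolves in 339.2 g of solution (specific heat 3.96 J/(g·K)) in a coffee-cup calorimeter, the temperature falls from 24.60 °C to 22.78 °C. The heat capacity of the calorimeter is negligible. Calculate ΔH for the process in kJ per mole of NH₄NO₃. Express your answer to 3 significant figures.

|ΔT| = |22.78 − 24.60| = 1.82 °C
|q_surr| = (339.2 × 3.96) × 1.82 = 1343.232 × 1.82 = 2445 J
n(NH₄NO₃) = 8.46 / 80.04 = 0.1057 mol
Temperature fell, so q_rxn = +|q_surr| = 2.445 kJ
ΔH = q_rxn / n = 23.13 kJ/mol

ΔH = 23.1 kJ/mol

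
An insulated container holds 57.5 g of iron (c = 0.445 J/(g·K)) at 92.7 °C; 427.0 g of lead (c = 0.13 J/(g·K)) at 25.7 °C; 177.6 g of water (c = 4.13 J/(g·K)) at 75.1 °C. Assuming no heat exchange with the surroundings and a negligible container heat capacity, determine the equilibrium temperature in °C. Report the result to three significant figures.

T_f = 72.3 °C

Σ mᵢcᵢ(T − Tᵢ) = 0  ⇒  T = Σ mᵢcᵢTᵢ / Σ mᵢcᵢ
Σ mᵢcᵢ = 57.5×0.445 + 427.0×0.13 + 177.6×4.13 = 814.5855
Σ mᵢcᵢTᵢ = 25.5875×92.7 + 55.51×25.7 + 733.488×75.1 = 58884
T = 58884 / 814.5855 = 72.29 °C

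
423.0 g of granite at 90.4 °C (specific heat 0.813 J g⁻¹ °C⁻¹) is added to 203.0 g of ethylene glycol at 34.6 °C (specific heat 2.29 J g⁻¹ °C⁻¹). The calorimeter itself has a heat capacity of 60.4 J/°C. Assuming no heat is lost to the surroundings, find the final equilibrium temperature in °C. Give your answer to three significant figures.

T_f = 56.7 °C

Heat lost by granite = heat gained by ethylene glycol + calorimeter.
(423.0)(0.813)(90.4 − T) = [(203.0)(2.29) + 60.4](T − 34.6)
343.899 (90.4 − T) = 525.27 (T − 34.6)
31088 − 343.899 T = 525.27 T − 18174
49262 = 869.169 T
T = 56.68 °C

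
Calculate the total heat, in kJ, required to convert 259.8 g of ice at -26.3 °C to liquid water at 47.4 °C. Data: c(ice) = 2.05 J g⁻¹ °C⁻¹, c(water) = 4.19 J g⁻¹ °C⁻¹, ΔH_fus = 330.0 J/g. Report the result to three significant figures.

q1 (heat ice -26.3→0.0 °C): 259.8 × 2.05 × 26.3 = 14007 J
q2 (melt at 0 °C): 259.8 × 330.0 = 85734 J
q3 (heat water 0.0→47.4 °C): 259.8 × 4.19 × 47.4 = 51598 J
Total: 14007 + 85734 + 51598 = 151339 J = 151 kJ

q = 151 kJ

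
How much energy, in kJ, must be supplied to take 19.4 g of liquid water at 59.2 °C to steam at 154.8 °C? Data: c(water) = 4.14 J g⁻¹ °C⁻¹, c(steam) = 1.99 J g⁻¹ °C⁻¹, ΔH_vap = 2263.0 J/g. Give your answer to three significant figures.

q = 49.3 kJ

q1 (heat water 59.2→100.0 °C): 19.4 × 4.14 × 40.8 = 3277 J
q2 (vaporize at 100 °C): 19.4 × 2263.0 = 43902 J
q3 (heat steam 100.0→154.8 °C): 19.4 × 1.99 × 54.8 = 2116 J
Total: 3277 + 43902 + 2116 = 49295 J = 49.3 kJ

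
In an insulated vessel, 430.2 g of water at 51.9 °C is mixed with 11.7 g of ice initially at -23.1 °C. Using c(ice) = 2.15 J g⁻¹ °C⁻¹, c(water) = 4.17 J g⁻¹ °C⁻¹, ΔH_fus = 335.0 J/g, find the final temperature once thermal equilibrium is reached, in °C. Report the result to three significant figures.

Heat to bring ice to 0 °C and melt it: q₁ = 11.7×2.15×23.1 + 11.7×335.0 = 4500.6 J
Heat the water can supply cooling to 0 °C: 430.2×4.17×51.9 = 93105.2 J > q₁, so all ice melts.
Energy balance: 430.2×4.17×(51.9 − T) = 4500.6 + 11.7×4.17×(T − 0)
1793.934(51.9 − T) = 4500.6 + 48.789 T
93105.2 − 4500.6 = 1842.723 T
T = 88604.6 / 1842.723 = 48.08 °C

T_f = 48.1 °C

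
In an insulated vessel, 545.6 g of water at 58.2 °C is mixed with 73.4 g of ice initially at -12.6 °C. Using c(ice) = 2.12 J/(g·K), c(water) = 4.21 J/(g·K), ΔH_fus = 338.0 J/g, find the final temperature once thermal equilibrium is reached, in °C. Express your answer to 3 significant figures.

Heat to bring ice to 0 °C and melt it: q₁ = 73.4×2.12×12.6 + 73.4×338.0 = 26770 J
Heat the water can supply cooling to 0 °C: 545.6×4.21×58.2 = 133684 J > q₁, so all ice melts.
Energy balance: 545.6×4.21×(58.2 − T) = 26770 + 73.4×4.21×(T − 0)
2296.976(58.2 − T) = 26770 + 309.014 T
133684 − 26770 = 2605.990 T
T = 106914 / 2605.990 = 41.03 °C

T_f = 41.0 °C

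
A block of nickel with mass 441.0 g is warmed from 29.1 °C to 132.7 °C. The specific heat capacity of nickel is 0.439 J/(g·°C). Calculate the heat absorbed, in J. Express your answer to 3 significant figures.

q = 20100 J

q = m c ΔT = 441.0 × 0.439 × (132.7 − 29.1)
q = 441.0 × 0.439 × 103.6 = 20060 J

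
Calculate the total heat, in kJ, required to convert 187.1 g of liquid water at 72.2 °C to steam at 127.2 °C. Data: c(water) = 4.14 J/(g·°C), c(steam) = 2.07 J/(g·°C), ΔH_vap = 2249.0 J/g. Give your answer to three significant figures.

q1 (heat water 72.2→100.0 °C): 187.1 × 4.14 × 27.8 = 21534 J
q2 (vaporize at 100 °C): 187.1 × 2249.0 = 420788 J
q3 (heat steam 100.0→127.2 °C): 187.1 × 2.07 × 27.2 = 10534 J
Total: 21534 + 420788 + 10534 = 452856 J = 453 kJ

q = 453 kJ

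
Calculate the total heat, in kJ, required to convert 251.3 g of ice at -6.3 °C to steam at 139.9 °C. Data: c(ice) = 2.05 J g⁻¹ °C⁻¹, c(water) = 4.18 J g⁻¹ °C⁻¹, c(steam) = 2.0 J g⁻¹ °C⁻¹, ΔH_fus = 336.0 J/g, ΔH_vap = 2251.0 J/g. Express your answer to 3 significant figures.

q1 (heat ice -6.3→0.0 °C): 251.3 × 2.05 × 6.3 = 3246 J
q2 (melt at 0 °C): 251.3 × 336.0 = 84437 J
q3 (heat water 0.0→100.0 °C): 251.3 × 4.18 × 100.0 = 105043 J
q4 (vaporize at 100 °C): 251.3 × 2251.0 = 565676 J
q5 (heat steam 100.0→139.9 °C): 251.3 × 2.0 × 39.9 = 20054 J
Total: 3246 + 84437 + 105043 + 565676 + 20054 = 778456 J = 778 kJ

q = 778 kJ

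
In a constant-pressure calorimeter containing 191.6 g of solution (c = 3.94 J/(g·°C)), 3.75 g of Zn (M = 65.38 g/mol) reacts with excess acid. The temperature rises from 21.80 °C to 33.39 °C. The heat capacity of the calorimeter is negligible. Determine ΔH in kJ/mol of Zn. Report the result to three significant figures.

|ΔT| = |33.39 − 21.80| = 11.59 °C
|q_surr| = (191.6 × 3.94) × 11.59 = 754.904 × 11.59 = 8749 J
n(Zn) = 3.75 / 65.38 = 0.05736 mol
Temperature rose, so q_rxn = −|q_surr| = -8.749 kJ
ΔH = q_rxn / n = -152.5 kJ/mol

ΔH = -153 kJ/mol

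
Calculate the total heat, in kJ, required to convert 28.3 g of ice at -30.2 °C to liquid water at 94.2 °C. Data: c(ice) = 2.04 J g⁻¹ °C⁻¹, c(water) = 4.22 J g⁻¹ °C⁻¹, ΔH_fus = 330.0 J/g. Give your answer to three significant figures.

q1 (heat ice -30.2→0.0 °C): 28.3 × 2.04 × 30.2 = 1744 J
q2 (melt at 0 °C): 28.3 × 330.0 = 9339 J
q3 (heat water 0.0→94.2 °C): 28.3 × 4.22 × 94.2 = 11250 J
Total: 1744 + 9339 + 11250 = 22333 J = 22.3 kJ

q = 22.3 kJ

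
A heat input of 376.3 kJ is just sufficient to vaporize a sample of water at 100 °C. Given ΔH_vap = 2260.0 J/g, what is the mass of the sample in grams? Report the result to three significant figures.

m = q / ΔH_vap = 376300 J / 2260.0 J/g = 167 g

m = 167 g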